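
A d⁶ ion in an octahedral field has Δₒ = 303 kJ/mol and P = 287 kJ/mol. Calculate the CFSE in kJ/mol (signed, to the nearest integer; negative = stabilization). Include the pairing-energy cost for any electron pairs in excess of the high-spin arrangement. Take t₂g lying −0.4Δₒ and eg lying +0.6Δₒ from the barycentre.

Δₒ > P, so pairing is preferred: the ground state is low-spin.
Configuration: t₂g⁶ eg⁰.
Orbital CFSE = -2.4Δₒ = -2.4 × 303 = -727 kJ/mol.
Excess pairs vs high-spin: 3 − 1 = 2; pairing cost = +574 kJ/mol.
Net CFSE = -727 + 574 = -153 kJ/mol.

-153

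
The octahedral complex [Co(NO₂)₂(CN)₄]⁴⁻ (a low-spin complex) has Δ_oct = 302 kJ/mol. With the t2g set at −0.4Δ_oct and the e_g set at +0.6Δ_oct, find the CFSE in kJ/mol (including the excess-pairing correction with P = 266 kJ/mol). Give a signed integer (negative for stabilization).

Ligand charges: 2×(-1) from NO₂⁻ and 4×(-1) from CN⁻ sum to -6; with overall charge -4, Co is +2.
Co²⁺: group 9, so d-count = 9 − 2 = 7.
Configuration: t2g^6 e_g^1.
Orbital CFSE = 6(-0.4) + 1(0.6) = -1.8Δ_oct = -1.8 × 302 = -544 kJ/mol.
Pairing penalty: 3 pairs vs 2 in the high-spin reference → 1 extra × P = 266 kJ/mol.
Overall CFSE = -544 + 266 = -278 kJ/mol.

-278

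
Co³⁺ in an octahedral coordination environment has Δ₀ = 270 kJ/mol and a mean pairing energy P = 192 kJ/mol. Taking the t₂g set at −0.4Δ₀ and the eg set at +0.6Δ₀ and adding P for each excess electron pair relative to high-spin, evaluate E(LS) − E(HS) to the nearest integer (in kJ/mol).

-156

Co is in group 9, so Co³⁺ is d⁶ (9 − 3 = 6).
High-spin d⁶ fills as t₂g⁴ eg² with CFSE 4(−0.4) + 2(+0.6) = -0.4Δ₀ = -108 kJ/mol.
Low-spin: t₂g⁶ eg⁰, orbital CFSE = -2.4Δ₀ = -648 kJ/mol; plus 2 excess pairs × P = +384 kJ/mol; total -264 kJ/mol.
E(LS) − E(HS) = -264 − (-108) = -156 kJ/mol.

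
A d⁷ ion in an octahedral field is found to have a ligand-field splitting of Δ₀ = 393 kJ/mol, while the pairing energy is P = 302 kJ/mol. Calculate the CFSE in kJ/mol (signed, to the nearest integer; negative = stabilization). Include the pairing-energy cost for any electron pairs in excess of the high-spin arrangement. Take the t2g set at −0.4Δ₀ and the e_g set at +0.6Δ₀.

With Δ₀ > P the complex is low-spin.
Filling d⁷ accordingly: t2g^6 e_g^1.
Orbital CFSE = -1.8Δ₀ = -1.8 × 393 = -707 kJ/mol.
Excess pairs vs high-spin: 3 − 2 = 1; pairing cost = +302 kJ/mol.
Net CFSE = -707 + 302 = -405 kJ/mol.

-405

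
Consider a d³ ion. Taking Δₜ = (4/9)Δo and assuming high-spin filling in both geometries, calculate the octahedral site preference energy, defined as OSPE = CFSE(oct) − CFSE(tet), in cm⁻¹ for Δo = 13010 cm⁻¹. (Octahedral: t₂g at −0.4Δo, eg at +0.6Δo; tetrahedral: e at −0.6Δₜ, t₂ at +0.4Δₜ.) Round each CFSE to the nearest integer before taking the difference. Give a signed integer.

Octahedral (high-spin): t2g^3 e_g^0, CFSE = 3(−0.4) + 0(+0.6) = -1.2Δo = -1.2 × 13010 = -15612 cm⁻¹.
Tetrahedral e^2 t2^1 gives -0.8Δₜ = -0.8 × (4/9) × 13010 = -4626 cm⁻¹.
OSPE = CFSE(oct) − CFSE(tet) = -15612 − (-4626) = -10986 cm⁻¹.

-10986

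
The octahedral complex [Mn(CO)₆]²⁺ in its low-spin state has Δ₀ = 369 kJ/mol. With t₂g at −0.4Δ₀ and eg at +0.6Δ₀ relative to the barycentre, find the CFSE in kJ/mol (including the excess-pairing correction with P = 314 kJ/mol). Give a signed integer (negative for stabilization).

CO is neutral, so the +2 overall charge sits on Mn: oxidation state +2.
Group 7 minus oxidation state +2 gives a d⁵ configuration for Mn²⁺.
Configuration: t₂g⁵ eg⁰.
The orbital stabilization is -2.0Δ₀ = -2.0 × 369 = -738 kJ/mol.
High-spin d⁵ would be t₂g³ eg² with 0 pairs; low-spin has 2, so 2 excess pairs cost +2P = +628 kJ/mol.
Overall CFSE = -738 + 628 = -110 kJ/mol.

-110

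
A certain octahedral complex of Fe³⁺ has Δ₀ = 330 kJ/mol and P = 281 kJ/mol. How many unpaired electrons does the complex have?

1

Fe³⁺: group 8, so d-count = 8 − 3 = 5.
Since Δ₀ = 330 kJ/mol > P = 281 kJ/mol, the complex adopts the low-spin configuration.
Filling d⁵ accordingly: t₂g⁵ eg⁰.
Unpaired electrons: 1.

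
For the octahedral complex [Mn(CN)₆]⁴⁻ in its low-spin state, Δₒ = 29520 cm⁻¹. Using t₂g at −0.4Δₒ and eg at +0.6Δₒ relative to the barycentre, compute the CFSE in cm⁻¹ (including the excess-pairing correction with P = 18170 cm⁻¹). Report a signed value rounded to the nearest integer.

-22700

Each CN⁻ contributes -1; 6 × (-1) = -6. With overall charge -4, Mn is in the +2 oxidation state.
Mn is in group 7, so Mn²⁺ is d⁵ (7 − 2 = 5).
The d⁵ electrons fill as t₂g⁵ eg⁰.
CFSE(orbital) = 5×(-0.4Δₒ) + 0×(0.6Δₒ) = -2.0Δₒ; with Δₒ = 29520 cm⁻¹ that is -59040 cm⁻¹.
High-spin d⁵ would be t₂g³ eg² with 0 pairs; low-spin has 2, so 2 excess pairs cost +2P = +36340 cm⁻¹.
Overall CFSE = -59040 + 36340 = -22700 cm⁻¹.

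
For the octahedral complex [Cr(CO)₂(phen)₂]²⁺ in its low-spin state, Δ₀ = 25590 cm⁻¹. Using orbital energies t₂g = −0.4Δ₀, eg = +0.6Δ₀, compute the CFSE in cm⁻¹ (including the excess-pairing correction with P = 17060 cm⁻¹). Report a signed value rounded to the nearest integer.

-23884

Ligand charges: 2×(+0) from CO and 2×(+0) from phen sum to +0; with overall charge +2, Cr is +2.
Cr²⁺: group 6, so d-count = 6 − 2 = 4.
Configuration: t₂g⁴ eg⁰.
Orbital CFSE = 4(-0.4) + 0(0.6) = -1.6Δ₀ = -1.6 × 25590 = -40944 cm⁻¹.
Pairing penalty: 1 pair vs 0 in the high-spin reference → 1 extra × P = 17060 cm⁻¹.
Combining: -40944 + 17060 = -23884 cm⁻¹.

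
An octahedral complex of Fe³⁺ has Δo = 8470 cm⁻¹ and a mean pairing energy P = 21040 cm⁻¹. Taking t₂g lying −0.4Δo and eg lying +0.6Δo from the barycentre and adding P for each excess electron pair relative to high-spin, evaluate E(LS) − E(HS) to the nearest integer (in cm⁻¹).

25140

Fe³⁺: group 8, so d-count = 8 − 3 = 5.
High-spin: t₂g³ eg², CFSE = 0.0Δo = 0 cm⁻¹.
Low-spin t₂g⁵ eg⁰ gives -2.0Δo = -16940 cm⁻¹, but forming 2 extra pairs costs 2P = 42080 cm⁻¹, so E(LS) = -16940 + 42080 = 25140 cm⁻¹.
E(LS) − E(HS) = 25140 − (0) = 25140 cm⁻¹.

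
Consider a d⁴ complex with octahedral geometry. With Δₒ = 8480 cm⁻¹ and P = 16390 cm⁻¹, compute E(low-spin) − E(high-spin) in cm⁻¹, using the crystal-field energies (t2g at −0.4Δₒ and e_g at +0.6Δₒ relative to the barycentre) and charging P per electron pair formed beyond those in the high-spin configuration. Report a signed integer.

High-spin d⁴ fills as t2g^3 e_g^1 with CFSE 3(−0.4) + 1(+0.6) = -0.6Δₒ = -5088 cm⁻¹.
Low-spin: t2g^4 e_g^0, orbital CFSE = -1.6Δₒ = -13568 cm⁻¹; plus 1 excess pair × P = +16390 cm⁻¹; total 2822 cm⁻¹.
The difference is 2822 − (-5088) = 7910 cm⁻¹, so high-spin lies lower.

7910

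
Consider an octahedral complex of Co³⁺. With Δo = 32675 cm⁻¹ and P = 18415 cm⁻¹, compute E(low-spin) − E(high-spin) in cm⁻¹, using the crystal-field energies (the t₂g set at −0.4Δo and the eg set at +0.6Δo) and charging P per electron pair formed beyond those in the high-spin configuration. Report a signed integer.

-28520

Co sits in group 9; removing 3 electrons leaves Co³⁺ with 9 − 3 = 6 d electrons.
In the high-spin limit (t₂g⁴ eg²) the orbital term is -0.4Δo = -13070 cm⁻¹, with no excess pairing.
For low-spin the configuration is t₂g⁶ eg⁰: orbital energy -2.4 × 32675 = -78420 cm⁻¹, and 2 additional pairs relative to high-spin add 36830 cm⁻¹, giving -41590 cm⁻¹.
The difference is -41590 − (-13070) = -28520 cm⁻¹, so low-spin lies lower.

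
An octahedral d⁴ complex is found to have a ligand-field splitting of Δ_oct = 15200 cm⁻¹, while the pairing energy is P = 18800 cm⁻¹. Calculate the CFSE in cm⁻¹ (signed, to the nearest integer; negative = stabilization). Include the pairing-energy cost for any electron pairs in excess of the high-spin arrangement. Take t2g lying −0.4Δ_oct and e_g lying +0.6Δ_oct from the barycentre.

-9120

Here Δ_oct < P (15200 < 18800), so the high-spin state is favoured.
Configuration: t2g^3 e_g^1.
Orbital CFSE = -0.6Δ_oct = -0.6 × 15200 = -9120 cm⁻¹.
High-spin has no excess pairs, so no pairing correction applies.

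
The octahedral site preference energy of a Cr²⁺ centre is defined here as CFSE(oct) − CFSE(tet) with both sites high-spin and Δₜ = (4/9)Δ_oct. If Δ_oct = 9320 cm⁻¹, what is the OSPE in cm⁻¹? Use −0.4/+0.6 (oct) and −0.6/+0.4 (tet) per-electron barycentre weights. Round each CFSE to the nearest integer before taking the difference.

Cr²⁺: group 6, so d-count = 6 − 2 = 4.
In an octahedral site d⁴ (HS) is t₂g³ eg¹, giving CFSE(oct) = -0.6Δ_oct = -5592 cm⁻¹.
In a tetrahedral site the filling is e² t₂²: CFSE(tet) = -0.4Δₜ = -0.4 × (4/9)(9320) = -1657 cm⁻¹.
Subtracting, OSPE = -5592 − (-1657) = -3935 cm⁻¹.

-3935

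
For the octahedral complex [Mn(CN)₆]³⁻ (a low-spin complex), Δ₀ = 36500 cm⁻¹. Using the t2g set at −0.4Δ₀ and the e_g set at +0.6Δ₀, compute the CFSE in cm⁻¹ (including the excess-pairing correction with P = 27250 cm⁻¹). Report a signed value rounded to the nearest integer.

Each CN⁻ contributes -1; 6 × (-1) = -6. With overall charge -3, Mn is in the +3 oxidation state.
Mn sits in group 7; removing 3 electrons leaves Mn³⁺ with 7 − 3 = 4 d electrons.
The d⁴ electrons fill as t2g^4 e_g^0.
The orbital stabilization is -1.6Δ₀ = -1.6 × 36500 = -58400 cm⁻¹.
Pairing penalty: 1 pair vs 0 in the high-spin reference → 1 extra × P = 27250 cm⁻¹.
Net CFSE = -58400 + 27250 = -31150 cm⁻¹.

-31150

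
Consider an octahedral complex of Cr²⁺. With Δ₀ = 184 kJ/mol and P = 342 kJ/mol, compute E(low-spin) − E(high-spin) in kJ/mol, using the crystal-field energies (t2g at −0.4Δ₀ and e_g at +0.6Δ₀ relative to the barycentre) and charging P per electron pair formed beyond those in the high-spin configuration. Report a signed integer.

158

Cr²⁺: group 6, so d-count = 6 − 2 = 4.
In the high-spin limit (t2g^3 e_g^1) the orbital term is -0.6Δ₀ = -110 kJ/mol, with no excess pairing.
For low-spin the configuration is t2g^4 e_g^0: orbital energy -1.6 × 184 = -294 kJ/mol, and 1 additional pair relative to high-spin adds 342 kJ/mol, giving 48 kJ/mol.
The difference is 48 − (-110) = 158 kJ/mol, so high-spin lies lower.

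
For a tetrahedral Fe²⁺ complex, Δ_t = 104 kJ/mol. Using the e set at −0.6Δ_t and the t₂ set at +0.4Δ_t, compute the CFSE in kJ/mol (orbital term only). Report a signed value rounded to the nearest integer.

Group 8 minus oxidation state +2 gives a d⁶ configuration for Fe²⁺.
Tetrahedral splitting is small, so the complex is high-spin.
The d⁶ electrons fill as e³ t₂³.
Orbital CFSE = 3(-0.6) + 3(0.4) = -0.6Δ_t = -0.6 × 104 = -62 kJ/mol.

-62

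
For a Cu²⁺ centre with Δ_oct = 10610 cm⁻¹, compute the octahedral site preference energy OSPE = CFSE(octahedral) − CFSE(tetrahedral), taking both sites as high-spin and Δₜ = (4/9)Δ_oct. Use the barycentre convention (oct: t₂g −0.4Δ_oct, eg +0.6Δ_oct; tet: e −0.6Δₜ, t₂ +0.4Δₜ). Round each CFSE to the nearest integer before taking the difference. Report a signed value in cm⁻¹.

Cu²⁺: group 11, so d-count = 11 − 2 = 9.
Octahedral (high-spin): t₂g⁶ eg³, CFSE = 6(−0.4) + 3(+0.6) = -0.6Δ_oct = -0.6 × 10610 = -6366 cm⁻¹.
Tetrahedral e⁴ t₂⁵ gives -0.4Δₜ = -0.4 × (4/9) × 10610 = -1886 cm⁻¹.
OSPE = CFSE(oct) − CFSE(tet) = -6366 − (-1886) = -4480 cm⁻¹.

-4480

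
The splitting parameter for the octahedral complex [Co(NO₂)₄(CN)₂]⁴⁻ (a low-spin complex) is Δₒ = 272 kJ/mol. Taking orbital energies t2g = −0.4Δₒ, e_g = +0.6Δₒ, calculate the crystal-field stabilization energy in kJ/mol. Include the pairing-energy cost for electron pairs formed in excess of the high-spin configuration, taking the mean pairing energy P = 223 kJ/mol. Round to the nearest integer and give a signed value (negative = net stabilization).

-267

Ligand charges: 4×(-1) from NO₂⁻ and 2×(-1) from CN⁻ sum to -6; with overall charge -4, Co is +2.
Co sits in group 9; removing 2 electrons leaves Co²⁺ with 9 − 2 = 7 d electrons.
Configuration: t2g^6 e_g^1.
The orbital stabilization is -1.8Δₒ = -1.8 × 272 = -490 kJ/mol.
Relative to high-spin t2g^5 e_g^2 (2 paired), the low-spin configuration has 1 additional pair, contributing +1 × 223 = +223 kJ/mol.
Combining: -490 + 223 = -267 kJ/mol.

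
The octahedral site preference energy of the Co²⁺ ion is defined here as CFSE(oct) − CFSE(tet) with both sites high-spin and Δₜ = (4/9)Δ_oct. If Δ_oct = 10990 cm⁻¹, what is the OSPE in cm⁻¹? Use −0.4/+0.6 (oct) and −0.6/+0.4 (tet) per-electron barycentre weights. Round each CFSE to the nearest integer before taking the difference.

-2931

Co²⁺: group 9, so d-count = 9 − 2 = 7.
Octahedral (high-spin): t2g^5 e_g^2, CFSE = 5(−0.4) + 2(+0.6) = -0.8Δ_oct = -0.8 × 10990 = -8792 cm⁻¹.
Tetrahedral e^4 t2^3 gives -1.2Δₜ = -1.2 × (4/9) × 10990 = -5861 cm⁻¹.
Subtracting, OSPE = -8792 − (-5861) = -2931 cm⁻¹.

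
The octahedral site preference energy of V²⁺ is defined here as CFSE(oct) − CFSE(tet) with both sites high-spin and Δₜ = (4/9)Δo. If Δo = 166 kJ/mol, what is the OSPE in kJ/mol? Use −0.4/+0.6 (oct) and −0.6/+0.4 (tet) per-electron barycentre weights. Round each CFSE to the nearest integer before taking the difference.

-140

Group 5 minus oxidation state +2 gives a d³ configuration for V²⁺.
Octahedral (high-spin): t₂g³ eg⁰, CFSE = 3(−0.4) + 0(+0.6) = -1.2Δo = -1.2 × 166 = -199 kJ/mol.
In a tetrahedral site the filling is e² t₂¹: CFSE(tet) = -0.8Δₜ = -0.8 × (4/9)(166) = -59 kJ/mol.
OSPE = CFSE(oct) − CFSE(tet) = -199 − (-59) = -140 kJ/mol.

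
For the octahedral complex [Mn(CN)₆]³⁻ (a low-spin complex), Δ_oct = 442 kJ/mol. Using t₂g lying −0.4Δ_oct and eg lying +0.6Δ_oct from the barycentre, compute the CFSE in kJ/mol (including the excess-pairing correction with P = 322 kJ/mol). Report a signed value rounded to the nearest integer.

Each CN⁻ contributes -1; 6 × (-1) = -6. With overall charge -3, Mn is in the +3 oxidation state.
Group 7 minus oxidation state +3 gives a d⁴ configuration for Mn³⁺.
Electron filling gives t₂g⁴ eg⁰.
Orbital CFSE = 4(-0.4) + 0(0.6) = -1.6Δ_oct = -1.6 × 442 = -707 kJ/mol.
Relative to high-spin t₂g³ eg¹ (0 paired), the low-spin configuration has 1 additional pair, contributing +1 × 322 = +322 kJ/mol.
Combining: -707 + 322 = -385 kJ/mol.

-385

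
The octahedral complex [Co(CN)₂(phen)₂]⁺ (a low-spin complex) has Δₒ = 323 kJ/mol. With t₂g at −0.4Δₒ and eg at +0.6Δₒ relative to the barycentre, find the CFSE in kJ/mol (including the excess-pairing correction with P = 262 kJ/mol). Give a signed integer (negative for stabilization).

-251

Ligand charges: 2×(-1) from CN⁻ and 2×(+0) from phen sum to -2; with overall charge +1, Co is +3.
Co is in group 9, so Co³⁺ is d⁶ (9 − 3 = 6).
The d⁶ electrons fill as t₂g⁶ eg⁰.
Orbital CFSE = 6(-0.4) + 0(0.6) = -2.4Δₒ = -2.4 × 323 = -775 kJ/mol.
Relative to high-spin t₂g⁴ eg² (1 paired), the low-spin configuration has 2 additional pairs, contributing +2 × 262 = +524 kJ/mol.
Overall CFSE = -775 + 524 = -251 kJ/mol.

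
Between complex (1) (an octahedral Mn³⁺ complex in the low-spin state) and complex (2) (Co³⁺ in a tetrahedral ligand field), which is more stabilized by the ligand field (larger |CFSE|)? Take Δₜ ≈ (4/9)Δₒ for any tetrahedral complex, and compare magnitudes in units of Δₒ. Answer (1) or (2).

(1): Mn sits in group 7; removing 3 electrons leaves Mn³⁺ with 7 − 3 = 4 d electrons; t2g^4 e_g^0, CFSE = -1.6Δₒ.
(2): Group 9 minus oxidation state +3 gives a d⁶ configuration for Co³⁺; With tetrahedral geometry the complex is necessarily high-spin; e^3 t2^3, CFSE = -0.6Δₜ ≈ -0.27Δₒ.
So (1) has the larger |CFSE|.

(1)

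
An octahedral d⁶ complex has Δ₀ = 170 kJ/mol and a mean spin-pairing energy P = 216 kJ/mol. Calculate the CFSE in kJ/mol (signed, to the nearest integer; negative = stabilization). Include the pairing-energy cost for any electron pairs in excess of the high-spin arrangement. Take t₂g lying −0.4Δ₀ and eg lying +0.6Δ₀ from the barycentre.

-68

Here Δ₀ < P (170 < 216), so the high-spin state is favoured.
That gives t₂g⁴ eg².
Orbital CFSE = -0.4Δ₀ = -0.4 × 170 = -68 kJ/mol.
High-spin has no excess pairs, so no pairing correction applies.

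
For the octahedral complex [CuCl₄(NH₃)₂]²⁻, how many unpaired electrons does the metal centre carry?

Ligand charges: 4×(-1) from Cl⁻ and 2×(+0) from NH₃ sum to -4; with overall charge -2, Cu is +2.
Cu sits in group 11; removing 2 electrons leaves Cu²⁺ with 11 − 2 = 9 d electrons.
Configuration: t₂g⁶ eg³, giving 1 unpaired electron.

1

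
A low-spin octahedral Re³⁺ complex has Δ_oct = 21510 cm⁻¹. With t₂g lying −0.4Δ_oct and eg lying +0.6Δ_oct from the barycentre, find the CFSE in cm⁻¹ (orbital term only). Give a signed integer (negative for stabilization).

Re is in group 7, so Re³⁺ is d⁴ (7 − 3 = 4).
Electron filling gives t₂g⁴ eg⁰.
The orbital stabilization is -1.6Δ_oct = -1.6 × 21510 = -34416 cm⁻¹.

-34416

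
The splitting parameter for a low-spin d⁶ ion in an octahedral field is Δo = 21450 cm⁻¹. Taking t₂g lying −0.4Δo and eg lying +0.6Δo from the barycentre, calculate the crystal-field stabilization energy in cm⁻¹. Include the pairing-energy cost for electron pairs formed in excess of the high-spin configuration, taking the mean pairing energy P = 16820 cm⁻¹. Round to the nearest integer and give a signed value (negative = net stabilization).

-17840

Configuration: t₂g⁶ eg⁰.
The orbital stabilization is -2.4Δo = -2.4 × 21450 = -51480 cm⁻¹.
Relative to high-spin t₂g⁴ eg² (1 paired), the low-spin configuration has 2 additional pairs, contributing +2 × 16820 = +33640 cm⁻¹.
Net CFSE = -51480 + 33640 = -17840 cm⁻¹.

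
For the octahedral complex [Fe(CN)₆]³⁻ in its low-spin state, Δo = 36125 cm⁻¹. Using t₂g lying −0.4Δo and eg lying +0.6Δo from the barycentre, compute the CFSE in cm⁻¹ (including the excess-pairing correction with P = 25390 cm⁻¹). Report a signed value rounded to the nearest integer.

-21470

Each CN⁻ contributes -1; 6 × (-1) = -6. With overall charge -3, Fe is in the +3 oxidation state.
Group 8 minus oxidation state +3 gives a d⁵ configuration for Fe³⁺.
The d⁵ electrons fill as t₂g⁵ eg⁰.
The orbital stabilization is -2.0Δo = -2.0 × 36125 = -72250 cm⁻¹.
Pairing penalty: 2 pairs vs 0 in the high-spin reference → 2 extra × P = 50780 cm⁻¹.
Overall CFSE = -72250 + 50780 = -21470 cm⁻¹.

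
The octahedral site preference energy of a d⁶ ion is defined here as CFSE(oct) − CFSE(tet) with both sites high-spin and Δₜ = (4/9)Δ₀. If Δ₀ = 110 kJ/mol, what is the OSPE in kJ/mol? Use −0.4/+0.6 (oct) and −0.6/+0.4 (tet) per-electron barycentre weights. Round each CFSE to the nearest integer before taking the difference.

-15

Octahedral (high-spin): t2g^4 e_g^2, CFSE = 4(−0.4) + 2(+0.6) = -0.4Δ₀ = -0.4 × 110 = -44 kJ/mol.
Tetrahedral e^3 t2^3 gives -0.6Δₜ = -0.6 × (4/9) × 110 = -29 kJ/mol.
OSPE = CFSE(oct) − CFSE(tet) = -44 − (-29) = -15 kJ/mol.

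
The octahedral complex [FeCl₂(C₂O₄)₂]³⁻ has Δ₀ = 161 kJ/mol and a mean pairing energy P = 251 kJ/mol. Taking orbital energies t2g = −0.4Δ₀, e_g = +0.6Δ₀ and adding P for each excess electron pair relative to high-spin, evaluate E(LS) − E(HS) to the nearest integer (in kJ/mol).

Ligand charges: 2×(-1) from Cl⁻ and 2×(-2) from C₂O₄²⁻ sum to -6; with overall charge -3, Fe is +3.
Group 8 minus oxidation state +3 gives a d⁵ configuration for Fe³⁺.
In the high-spin limit (t2g^3 e_g^2) the orbital term is 0.0Δ₀ = 0 kJ/mol, with no excess pairing.
Low-spin t2g^5 e_g^0 gives -2.0Δ₀ = -322 kJ/mol, but forming 2 extra pairs costs 2P = 502 kJ/mol, so E(LS) = -322 + 502 = 180 kJ/mol.
The difference is 180 − (0) = 180 kJ/mol, so high-spin lies lower.

180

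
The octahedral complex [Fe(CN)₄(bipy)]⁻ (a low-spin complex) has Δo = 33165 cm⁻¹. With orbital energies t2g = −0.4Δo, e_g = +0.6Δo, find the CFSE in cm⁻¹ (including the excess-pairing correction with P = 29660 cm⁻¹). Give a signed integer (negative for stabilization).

-7010

Ligand charges: 4×(-1) from CN⁻ and 1×(+0) from bipy sum to -4; with overall charge -1, Fe is +3.
Fe is in group 8, so Fe³⁺ is d⁵ (8 − 3 = 5).
Configuration: t2g^5 e_g^0.
The orbital stabilization is -2.0Δo = -2.0 × 33165 = -66330 cm⁻¹.
Pairing penalty: 2 pairs vs 0 in the high-spin reference → 2 extra × P = 59320 cm⁻¹.
Overall CFSE = -66330 + 59320 = -7010 cm⁻¹.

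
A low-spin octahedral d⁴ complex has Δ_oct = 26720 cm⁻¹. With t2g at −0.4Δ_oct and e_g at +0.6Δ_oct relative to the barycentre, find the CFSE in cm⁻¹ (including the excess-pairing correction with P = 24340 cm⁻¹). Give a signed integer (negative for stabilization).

-18412

Electron filling gives t2g^4 e_g^0.
Orbital CFSE = 4(-0.4) + 0(0.6) = -1.6Δ_oct = -1.6 × 26720 = -42752 cm⁻¹.
Pairing penalty: 1 pair vs 0 in the high-spin reference → 1 extra × P = 24340 cm⁻¹.
Net CFSE = -42752 + 24340 = -18412 cm⁻¹.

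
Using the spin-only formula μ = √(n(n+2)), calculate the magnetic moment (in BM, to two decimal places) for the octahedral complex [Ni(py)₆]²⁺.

py is neutral, so the +2 overall charge sits on Ni: oxidation state +2.
Ni²⁺: group 10, so d-count = 10 − 2 = 8.
Configuration: t2g^6 e_g^2 → 2 unpaired electrons.
μ(spin-only) = √[2(2+2)] = √8 ≈ 2.83 BM.

2.83 BM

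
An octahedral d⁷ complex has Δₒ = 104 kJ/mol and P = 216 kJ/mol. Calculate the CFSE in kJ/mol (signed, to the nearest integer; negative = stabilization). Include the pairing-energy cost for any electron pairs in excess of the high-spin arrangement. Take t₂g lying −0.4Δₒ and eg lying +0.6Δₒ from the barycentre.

-83

Since Δₒ = 104 kJ/mol < P = 216 kJ/mol, the complex adopts the high-spin configuration.
That gives t₂g⁵ eg².
Orbital CFSE = -0.8Δₒ = -0.8 × 104 = -83 kJ/mol.
High-spin has no excess pairs, so no pairing correction applies.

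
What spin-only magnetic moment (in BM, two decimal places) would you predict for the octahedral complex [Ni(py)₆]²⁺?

py is neutral, so the +2 overall charge sits on Ni: oxidation state +2.
Ni sits in group 10; removing 2 electrons leaves Ni²⁺ with 10 − 2 = 8 d electrons.
Configuration: t2g^6 e_g^2 → 2 unpaired electrons.
μ(spin-only) = √[2(2+2)] = √8 ≈ 2.83 BM.

2.83 BM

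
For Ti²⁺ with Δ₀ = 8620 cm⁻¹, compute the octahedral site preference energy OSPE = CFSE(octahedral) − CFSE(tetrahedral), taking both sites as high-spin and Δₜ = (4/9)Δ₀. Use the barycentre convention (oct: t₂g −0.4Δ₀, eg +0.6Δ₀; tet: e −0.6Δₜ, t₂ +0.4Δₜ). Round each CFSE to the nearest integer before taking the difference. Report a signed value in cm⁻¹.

-2299

Ti sits in group 4; removing 2 electrons leaves Ti²⁺ with 4 − 2 = 2 d electrons.
Octahedral (high-spin): t2g^2 e_g^0, CFSE = 2(−0.4) + 0(+0.6) = -0.8Δ₀ = -0.8 × 8620 = -6896 cm⁻¹.
Tetrahedral: e^2 t2^0, CFSE = 2(−0.6) + 0(+0.4) = -1.2Δₜ = -1.2 × (4/9) × 8620 = -4597 cm⁻¹.
OSPE = CFSE(oct) − CFSE(tet) = -6896 − (-4597) = -2299 cm⁻¹.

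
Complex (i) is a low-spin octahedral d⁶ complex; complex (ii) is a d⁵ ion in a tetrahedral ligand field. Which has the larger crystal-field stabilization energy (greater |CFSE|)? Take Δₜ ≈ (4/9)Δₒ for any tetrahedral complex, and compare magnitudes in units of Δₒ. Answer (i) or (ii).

(i): t₂g⁶ eg⁰, CFSE = -2.4Δₒ.
(ii): With tetrahedral geometry the complex is necessarily high-spin; e² t₂³, CFSE = 0.0Δₜ ≈ 0.00Δₒ.
So (i) has the larger |CFSE|.

(i)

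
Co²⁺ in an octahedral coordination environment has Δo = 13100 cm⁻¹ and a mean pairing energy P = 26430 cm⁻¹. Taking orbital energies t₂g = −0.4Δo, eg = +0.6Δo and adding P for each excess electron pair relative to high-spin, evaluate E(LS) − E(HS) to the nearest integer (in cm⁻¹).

Co sits in group 9; removing 2 electrons leaves Co²⁺ with 9 − 2 = 7 d electrons.
High-spin d⁷ fills as t₂g⁵ eg² with CFSE 5(−0.4) + 2(+0.6) = -0.8Δo = -10480 cm⁻¹.
Low-spin t₂g⁶ eg¹ gives -1.8Δo = -23580 cm⁻¹, but forming 1 extra pair costs 1P = 26430 cm⁻¹, so E(LS) = -23580 + 26430 = 2850 cm⁻¹.
Thus E(LS) − E(HS) = 13330 cm⁻¹.

13330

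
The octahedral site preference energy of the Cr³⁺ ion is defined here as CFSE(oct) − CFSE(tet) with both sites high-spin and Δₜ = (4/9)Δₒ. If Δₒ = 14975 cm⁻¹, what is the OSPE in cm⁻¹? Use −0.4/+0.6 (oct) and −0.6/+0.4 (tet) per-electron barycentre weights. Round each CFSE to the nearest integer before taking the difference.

-12646

Cr³⁺: group 6, so d-count = 6 − 3 = 3.
Octahedral (high-spin): t2g^3 e_g^0, CFSE = 3(−0.4) + 0(+0.6) = -1.2Δₒ = -1.2 × 14975 = -17970 cm⁻¹.
Tetrahedral: e^2 t2^1, CFSE = 2(−0.6) + 1(+0.4) = -0.8Δₜ = -0.8 × (4/9) × 14975 = -5324 cm⁻¹.
OSPE = -17970 − (-5324) = -12646 cm⁻¹.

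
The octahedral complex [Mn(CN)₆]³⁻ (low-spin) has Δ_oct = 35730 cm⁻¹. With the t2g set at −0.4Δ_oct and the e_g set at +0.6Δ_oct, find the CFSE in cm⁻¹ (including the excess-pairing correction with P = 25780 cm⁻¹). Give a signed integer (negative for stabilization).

Each CN⁻ contributes -1; 6 × (-1) = -6. With overall charge -3, Mn is in the +3 oxidation state.
Mn sits in group 7; removing 3 electrons leaves Mn³⁺ with 7 − 3 = 4 d electrons.
Electron filling gives t2g^4 e_g^0.
The orbital stabilization is -1.6Δ_oct = -1.6 × 35730 = -57168 cm⁻¹.
High-spin d⁴ would be t2g^3 e_g^1 with 0 pairs; low-spin has 1, so 1 excess pair costs +1P = +25780 cm⁻¹.
Combining: -57168 + 25780 = -31388 cm⁻¹.

-31388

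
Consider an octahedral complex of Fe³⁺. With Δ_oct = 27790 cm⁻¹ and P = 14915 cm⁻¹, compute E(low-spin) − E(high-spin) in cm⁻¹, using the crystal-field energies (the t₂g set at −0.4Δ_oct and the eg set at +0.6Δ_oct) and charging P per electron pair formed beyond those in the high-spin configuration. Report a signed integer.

-25750

Group 8 minus oxidation state +3 gives a d⁵ configuration for Fe³⁺.
High-spin d⁵ fills as t₂g³ eg² with CFSE 3(−0.4) + 2(+0.6) = 0.0Δ_oct = 0 cm⁻¹.
Low-spin t₂g⁵ eg⁰ gives -2.0Δ_oct = -55580 cm⁻¹, but forming 2 extra pairs costs 2P = 29830 cm⁻¹, so E(LS) = -55580 + 29830 = -25750 cm⁻¹.
Thus E(LS) − E(HS) = -25750 cm⁻¹.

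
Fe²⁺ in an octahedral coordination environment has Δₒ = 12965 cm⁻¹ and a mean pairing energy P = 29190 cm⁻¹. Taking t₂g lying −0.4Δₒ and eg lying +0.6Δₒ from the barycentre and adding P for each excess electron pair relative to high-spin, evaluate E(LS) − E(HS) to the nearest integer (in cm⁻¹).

Fe²⁺: group 8, so d-count = 8 − 2 = 6.
High-spin: t₂g⁴ eg², CFSE = -0.4Δₒ = -5186 cm⁻¹.
Low-spin: t₂g⁶ eg⁰, orbital CFSE = -2.4Δₒ = -31116 cm⁻¹; plus 2 excess pairs × P = +58380 cm⁻¹; total 27264 cm⁻¹.
E(LS) − E(HS) = 27264 − (-5186) = 32450 cm⁻¹.

32450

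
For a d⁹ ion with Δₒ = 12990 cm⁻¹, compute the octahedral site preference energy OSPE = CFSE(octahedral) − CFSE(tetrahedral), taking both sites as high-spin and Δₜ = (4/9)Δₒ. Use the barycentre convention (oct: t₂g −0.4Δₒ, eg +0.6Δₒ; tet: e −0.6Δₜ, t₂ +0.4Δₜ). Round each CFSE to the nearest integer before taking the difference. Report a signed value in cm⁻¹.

-5485

Octahedral high-spin t2g^6 e_g^3: CFSE = -0.6 × 12990 = -7794 cm⁻¹.
In a tetrahedral site the filling is e^4 t2^5: CFSE(tet) = -0.4Δₜ = -0.4 × (4/9)(12990) = -2309 cm⁻¹.
OSPE = -7794 − (-2309) = -5485 cm⁻¹.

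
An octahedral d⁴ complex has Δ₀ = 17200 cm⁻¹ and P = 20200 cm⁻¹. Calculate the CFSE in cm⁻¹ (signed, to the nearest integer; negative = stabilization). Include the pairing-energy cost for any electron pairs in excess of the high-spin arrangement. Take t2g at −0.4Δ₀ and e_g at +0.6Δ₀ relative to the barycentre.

-10320

Since Δ₀ = 17200 cm⁻¹ < P = 20200 cm⁻¹, the complex adopts the high-spin configuration.
Filling d⁴ accordingly: t2g^3 e_g^1.
Orbital CFSE = -0.6Δ₀ = -0.6 × 17200 = -10320 cm⁻¹.
High-spin has no excess pairs, so no pairing correction applies.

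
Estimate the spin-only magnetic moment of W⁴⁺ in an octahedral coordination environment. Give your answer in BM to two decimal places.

2.83 BM

Group 6 minus oxidation state +4 gives a d² configuration for W⁴⁺.
Configuration: t₂g² eg⁰ → 2 unpaired electrons.
μ(spin-only) = √[2(2+2)] = √8 ≈ 2.83 BM.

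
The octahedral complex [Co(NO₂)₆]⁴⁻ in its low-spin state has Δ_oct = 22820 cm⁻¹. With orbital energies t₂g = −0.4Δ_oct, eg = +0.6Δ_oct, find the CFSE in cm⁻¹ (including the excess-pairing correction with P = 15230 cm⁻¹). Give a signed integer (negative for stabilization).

Each NO₂⁻ contributes -1; 6 × (-1) = -6. With overall charge -4, Co is in the +2 oxidation state.
Co sits in group 9; removing 2 electrons leaves Co²⁺ with 9 − 2 = 7 d electrons.
Electron filling gives t₂g⁶ eg¹.
CFSE(orbital) = 6×(-0.4Δ_oct) + 1×(0.6Δ_oct) = -1.8Δ_oct; with Δ_oct = 22820 cm⁻¹ that is -41076 cm⁻¹.
Pairing penalty: 3 pairs vs 2 in the high-spin reference → 1 extra × P = 15230 cm⁻¹.
Combining: -41076 + 15230 = -25846 cm⁻¹.

-25846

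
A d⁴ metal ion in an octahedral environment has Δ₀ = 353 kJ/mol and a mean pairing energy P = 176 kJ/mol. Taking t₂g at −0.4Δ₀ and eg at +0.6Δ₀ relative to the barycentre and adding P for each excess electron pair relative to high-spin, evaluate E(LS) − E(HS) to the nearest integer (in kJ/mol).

High-spin: t₂g³ eg¹, CFSE = -0.6Δ₀ = -212 kJ/mol.
Low-spin t₂g⁴ eg⁰ gives -1.6Δ₀ = -565 kJ/mol, but forming 1 extra pair costs 1P = 176 kJ/mol, so E(LS) = -565 + 176 = -389 kJ/mol.
The difference is -389 − (-212) = -177 kJ/mol, so low-spin lies lower.

-177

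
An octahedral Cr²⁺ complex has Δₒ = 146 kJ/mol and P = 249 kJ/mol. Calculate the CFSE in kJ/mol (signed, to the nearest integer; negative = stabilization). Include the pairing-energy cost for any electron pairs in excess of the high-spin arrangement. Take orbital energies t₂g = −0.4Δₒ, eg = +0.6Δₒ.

Cr²⁺: group 6, so d-count = 6 − 2 = 4.
Here Δₒ < P (146 < 249), so the high-spin state is favoured.
Filling d⁴ accordingly: t₂g³ eg¹.
Orbital CFSE = -0.6Δₒ = -0.6 × 146 = -88 kJ/mol.
High-spin has no excess pairs, so no pairing correction applies.

-88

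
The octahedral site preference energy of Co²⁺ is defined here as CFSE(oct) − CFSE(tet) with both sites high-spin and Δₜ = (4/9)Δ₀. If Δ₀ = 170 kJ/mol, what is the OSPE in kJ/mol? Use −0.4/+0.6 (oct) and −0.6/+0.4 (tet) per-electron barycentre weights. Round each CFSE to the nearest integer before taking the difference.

-45

Group 9 minus oxidation state +2 gives a d⁷ configuration for Co²⁺.
Octahedral high-spin t2g^5 e_g^2: CFSE = -0.8 × 170 = -136 kJ/mol.
Tetrahedral: e^4 t2^3, CFSE = 4(−0.6) + 3(+0.4) = -1.2Δₜ = -1.2 × (4/9) × 170 = -91 kJ/mol.
OSPE = CFSE(oct) − CFSE(tet) = -136 − (-91) = -45 kJ/mol.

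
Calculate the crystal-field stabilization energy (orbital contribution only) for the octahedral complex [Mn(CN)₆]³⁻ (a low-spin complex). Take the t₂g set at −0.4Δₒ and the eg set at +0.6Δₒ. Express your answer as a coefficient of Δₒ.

-1.6 Δₒ

Each CN⁻ contributes -1; 6 × (-1) = -6. With overall charge -3, Mn is in the +3 oxidation state.
Group 7 minus oxidation state +3 gives a d⁴ configuration for Mn³⁺.
Configuration: t₂g⁴ eg⁰.
CFSE = 4(-0.4Δₒ) + 0(0.6Δₒ) = -1.6Δₒ + 0.0Δₒ = -1.6Δₒ.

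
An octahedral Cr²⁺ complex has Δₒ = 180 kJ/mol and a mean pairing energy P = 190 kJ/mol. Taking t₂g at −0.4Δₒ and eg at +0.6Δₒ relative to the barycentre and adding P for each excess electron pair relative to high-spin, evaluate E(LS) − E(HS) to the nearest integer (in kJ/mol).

Cr sits in group 6; removing 2 electrons leaves Cr²⁺ with 6 − 2 = 4 d electrons.
High-spin: t₂g³ eg¹, CFSE = -0.6Δₒ = -108 kJ/mol.
For low-spin the configuration is t₂g⁴ eg⁰: orbital energy -1.6 × 180 = -288 kJ/mol, and 1 additional pair relative to high-spin adds 190 kJ/mol, giving -98 kJ/mol.
E(LS) − E(HS) = -98 − (-108) = 10 kJ/mol.

10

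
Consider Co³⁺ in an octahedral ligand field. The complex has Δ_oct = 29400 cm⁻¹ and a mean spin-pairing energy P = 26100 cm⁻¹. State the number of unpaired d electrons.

Co sits in group 9; removing 3 electrons leaves Co³⁺ with 9 − 3 = 6 d electrons.
With Δ_oct > P the complex is low-spin.
Filling d⁶ accordingly: t2g^6 e_g^0.
Unpaired electrons: 0.

0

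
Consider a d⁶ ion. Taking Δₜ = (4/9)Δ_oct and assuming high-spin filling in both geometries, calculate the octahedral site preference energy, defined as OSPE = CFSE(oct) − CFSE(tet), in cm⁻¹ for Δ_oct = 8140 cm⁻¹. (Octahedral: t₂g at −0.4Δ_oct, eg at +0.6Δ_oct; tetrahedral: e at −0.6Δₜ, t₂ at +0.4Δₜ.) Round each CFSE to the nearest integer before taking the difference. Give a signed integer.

Octahedral high-spin t₂g⁴ eg²: CFSE = -0.4 × 8140 = -3256 cm⁻¹.
Tetrahedral: e³ t₂³, CFSE = 3(−0.6) + 3(+0.4) = -0.6Δₜ = -0.6 × (4/9) × 8140 = -2171 cm⁻¹.
OSPE = CFSE(oct) − CFSE(tet) = -3256 − (-2171) = -1085 cm⁻¹.

-1085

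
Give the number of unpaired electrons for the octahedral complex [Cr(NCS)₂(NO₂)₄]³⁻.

Ligand charges: 2×(-1) from NCS⁻ and 4×(-1) from NO₂⁻ sum to -6; with overall charge -3, Cr is +3.
Cr sits in group 6; removing 3 electrons leaves Cr³⁺ with 6 − 3 = 3 d electrons.
Configuration: t₂g³ eg⁰, giving 3 unpaired electrons.

3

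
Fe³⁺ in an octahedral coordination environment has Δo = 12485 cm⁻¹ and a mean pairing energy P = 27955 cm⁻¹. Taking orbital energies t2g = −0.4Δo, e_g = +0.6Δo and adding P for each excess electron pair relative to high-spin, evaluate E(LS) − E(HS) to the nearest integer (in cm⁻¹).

30940

Fe³⁺: group 8, so d-count = 8 − 3 = 5.
High-spin: t2g^3 e_g^2, CFSE = 0.0Δo = 0 cm⁻¹.
For low-spin the configuration is t2g^5 e_g^0: orbital energy -2.0 × 12485 = -24970 cm⁻¹, and 2 additional pairs relative to high-spin add 55910 cm⁻¹, giving 30940 cm⁻¹.
E(LS) − E(HS) = 30940 − (0) = 30940 cm⁻¹.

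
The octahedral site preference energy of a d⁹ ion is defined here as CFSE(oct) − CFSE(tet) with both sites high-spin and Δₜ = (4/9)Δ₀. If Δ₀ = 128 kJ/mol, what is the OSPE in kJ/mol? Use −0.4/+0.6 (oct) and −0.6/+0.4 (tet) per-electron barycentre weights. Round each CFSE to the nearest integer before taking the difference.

Octahedral high-spin t₂g⁶ eg³: CFSE = -0.6 × 128 = -77 kJ/mol.
In a tetrahedral site the filling is e⁴ t₂⁵: CFSE(tet) = -0.4Δₜ = -0.4 × (4/9)(128) = -23 kJ/mol.
Subtracting, OSPE = -77 − (-23) = -54 kJ/mol.

-54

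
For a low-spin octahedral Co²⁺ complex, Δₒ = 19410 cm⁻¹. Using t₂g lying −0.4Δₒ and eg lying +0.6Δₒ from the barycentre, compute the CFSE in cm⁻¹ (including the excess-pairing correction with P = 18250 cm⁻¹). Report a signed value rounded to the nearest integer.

-16688

Group 9 minus oxidation state +2 gives a d⁷ configuration for Co²⁺.
Electron filling gives t₂g⁶ eg¹.
Orbital CFSE = 6(-0.4) + 1(0.6) = -1.8Δₒ = -1.8 × 19410 = -34938 cm⁻¹.
High-spin d⁷ would be t₂g⁵ eg² with 2 pairs; low-spin has 3, so 1 excess pair costs +1P = +18250 cm⁻¹.
Combining: -34938 + 18250 = -16688 cm⁻¹.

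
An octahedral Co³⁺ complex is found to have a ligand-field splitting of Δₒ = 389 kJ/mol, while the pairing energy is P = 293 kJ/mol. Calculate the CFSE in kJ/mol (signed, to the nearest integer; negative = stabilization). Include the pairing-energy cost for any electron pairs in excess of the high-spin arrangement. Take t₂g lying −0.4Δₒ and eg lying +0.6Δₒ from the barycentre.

-348

Co sits in group 9; removing 3 electrons leaves Co³⁺ with 9 − 3 = 6 d electrons.
Since Δₒ = 389 kJ/mol > P = 293 kJ/mol, the complex adopts the low-spin configuration.
Configuration: t₂g⁶ eg⁰.
Orbital CFSE = -2.4Δₒ = -2.4 × 389 = -934 kJ/mol.
Excess pairs vs high-spin: 3 − 1 = 2; pairing cost = +586 kJ/mol.
Net CFSE = -934 + 586 = -348 kJ/mol.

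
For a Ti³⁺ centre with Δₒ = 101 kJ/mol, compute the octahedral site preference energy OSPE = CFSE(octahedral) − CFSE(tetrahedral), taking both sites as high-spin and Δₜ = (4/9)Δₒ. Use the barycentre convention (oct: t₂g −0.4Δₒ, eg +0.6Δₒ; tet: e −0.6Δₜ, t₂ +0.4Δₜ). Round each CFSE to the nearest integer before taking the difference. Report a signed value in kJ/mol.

-13

Ti is in group 4, so Ti³⁺ is d¹ (4 − 3 = 1).
Octahedral (high-spin): t2g^1 e_g^0, CFSE = 1(−0.4) + 0(+0.6) = -0.4Δₒ = -0.4 × 101 = -40 kJ/mol.
Tetrahedral: e^1 t2^0, CFSE = 1(−0.6) + 0(+0.4) = -0.6Δₜ = -0.6 × (4/9) × 101 = -27 kJ/mol.
Subtracting, OSPE = -40 − (-27) = -13 kJ/mol.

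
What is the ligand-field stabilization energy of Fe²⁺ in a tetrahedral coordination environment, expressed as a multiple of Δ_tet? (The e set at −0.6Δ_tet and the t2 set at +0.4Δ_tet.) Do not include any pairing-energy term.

Fe is in group 8, so Fe²⁺ is d⁶ (8 − 2 = 6).
With tetrahedral geometry the complex is necessarily high-spin.
Configuration: e^3 t2^3.
CFSE = 3(-0.6Δ_tet) + 3(0.4Δ_tet) = -1.8Δ_tet + 1.2Δ_tet = -0.6Δ_tet.

-0.6 Δ_tet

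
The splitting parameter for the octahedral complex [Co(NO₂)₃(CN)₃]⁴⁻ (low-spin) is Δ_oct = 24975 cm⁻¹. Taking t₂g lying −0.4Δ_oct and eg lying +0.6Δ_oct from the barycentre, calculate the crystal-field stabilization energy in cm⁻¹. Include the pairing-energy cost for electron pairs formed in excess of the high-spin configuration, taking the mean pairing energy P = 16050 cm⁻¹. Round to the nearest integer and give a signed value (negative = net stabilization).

-28905

Ligand charges: 3×(-1) from NO₂⁻ and 3×(-1) from CN⁻ sum to -6; with overall charge -4, Co is +2.
Co sits in group 9; removing 2 electrons leaves Co²⁺ with 9 − 2 = 7 d electrons.
Electron filling gives t₂g⁶ eg¹.
Orbital CFSE = 6(-0.4) + 1(0.6) = -1.8Δ_oct = -1.8 × 24975 = -44955 cm⁻¹.
Relative to high-spin t₂g⁵ eg² (2 paired), the low-spin configuration has 1 additional pair, contributing +1 × 16050 = +16050 cm⁻¹.
Combining: -44955 + 16050 = -28905 cm⁻¹.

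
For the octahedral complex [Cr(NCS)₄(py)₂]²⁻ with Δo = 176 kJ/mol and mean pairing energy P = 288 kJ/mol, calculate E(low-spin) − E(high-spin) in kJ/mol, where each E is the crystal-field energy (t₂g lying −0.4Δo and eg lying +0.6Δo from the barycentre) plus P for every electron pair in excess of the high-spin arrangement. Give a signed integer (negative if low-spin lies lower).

112

Ligand charges: 4×(-1) from NCS⁻ and 2×(+0) from py sum to -4; with overall charge -2, Cr is +2.
Cr is in group 6, so Cr²⁺ is d⁴ (6 − 2 = 4).
In the high-spin limit (t₂g³ eg¹) the orbital term is -0.6Δo = -106 kJ/mol, with no excess pairing.
Low-spin: t₂g⁴ eg⁰, orbital CFSE = -1.6Δo = -282 kJ/mol; plus 1 excess pair × P = +288 kJ/mol; total 6 kJ/mol.
E(LS) − E(HS) = 6 − (-106) = 112 kJ/mol.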